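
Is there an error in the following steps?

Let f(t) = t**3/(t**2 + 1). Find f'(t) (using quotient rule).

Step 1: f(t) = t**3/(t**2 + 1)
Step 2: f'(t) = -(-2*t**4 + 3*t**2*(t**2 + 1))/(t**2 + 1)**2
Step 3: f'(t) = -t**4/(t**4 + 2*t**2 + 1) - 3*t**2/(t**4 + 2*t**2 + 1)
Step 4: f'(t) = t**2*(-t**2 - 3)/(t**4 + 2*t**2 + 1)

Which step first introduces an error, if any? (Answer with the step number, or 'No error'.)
Step 2

Step 2 is incorrect due to a sign flip.
The step shows: -(-2*t**4 + 3*t**2*(t**2 + 1))/(t**2 + 1)**2
The correct value should be: (-2*t**4 + 3*t**2*(t**2 + 1))/(t**2 + 1)**2

Explanation: The sign of the whole expression was flipped: the term (-2*t**4 + 3*t**2*(t**2 + 1))/(t**2 + 1)**2 was incorrectly written as -(-2*t**4 + 3*t**2*(t**2 + 1))/(t**2 + 1)**2
The later steps are derived from this incorrect expression, so the error originates in Step 2.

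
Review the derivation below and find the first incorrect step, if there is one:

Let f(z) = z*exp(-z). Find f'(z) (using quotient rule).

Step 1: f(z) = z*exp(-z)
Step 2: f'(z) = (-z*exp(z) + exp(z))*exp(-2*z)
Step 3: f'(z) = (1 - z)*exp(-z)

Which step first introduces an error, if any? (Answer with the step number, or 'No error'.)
No error

All steps in this derivation are correct.
The final answer f'(z) = (1 - z)*exp(-z) is valid.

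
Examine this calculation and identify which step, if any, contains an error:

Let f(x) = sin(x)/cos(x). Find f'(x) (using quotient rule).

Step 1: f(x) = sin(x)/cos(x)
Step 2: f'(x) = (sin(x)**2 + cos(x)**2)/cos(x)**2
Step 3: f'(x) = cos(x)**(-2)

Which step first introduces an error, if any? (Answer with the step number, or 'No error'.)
No error

All steps in this derivation are correct.
The final answer f'(x) = cos(x)**(-2) is valid.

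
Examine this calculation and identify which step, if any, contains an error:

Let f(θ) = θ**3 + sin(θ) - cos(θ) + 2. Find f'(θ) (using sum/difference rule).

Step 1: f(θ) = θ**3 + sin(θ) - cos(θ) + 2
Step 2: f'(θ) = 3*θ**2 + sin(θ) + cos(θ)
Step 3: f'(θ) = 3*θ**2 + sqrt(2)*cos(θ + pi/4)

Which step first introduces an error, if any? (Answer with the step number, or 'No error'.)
Step 3

Step 3 is incorrect due to a wrong trig function.
The step shows: 3*θ**2 + sqrt(2)*cos(θ + pi/4)
The correct value should be: 3*θ**2 + sqrt(2)*sin(θ + pi/4)

Explanation: sin(θ + pi/4) was incorrectly written as cos(θ + pi/4): the term sqrt(2)*sin(θ + pi/4) was incorrectly written as sqrt(2)*cos(θ + pi/4)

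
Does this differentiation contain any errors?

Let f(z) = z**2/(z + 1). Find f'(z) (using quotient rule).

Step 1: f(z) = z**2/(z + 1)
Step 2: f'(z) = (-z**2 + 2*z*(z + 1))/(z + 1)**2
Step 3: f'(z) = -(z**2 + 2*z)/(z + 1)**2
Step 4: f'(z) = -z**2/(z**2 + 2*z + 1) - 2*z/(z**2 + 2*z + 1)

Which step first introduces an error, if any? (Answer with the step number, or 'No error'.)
Step 3

Step 3 is incorrect due to a sign flip.
The step shows: -(z**2 + 2*z)/(z + 1)**2
The correct value should be: (z**2 + 2*z)/(z + 1)**2

Explanation: The sign of the whole expression was flipped: the term (z**2 + 2*z)/(z + 1)**2 was incorrectly written as -(z**2 + 2*z)/(z + 1)**2
The later steps are derived from this incorrect expression, so the error originates in Step 3.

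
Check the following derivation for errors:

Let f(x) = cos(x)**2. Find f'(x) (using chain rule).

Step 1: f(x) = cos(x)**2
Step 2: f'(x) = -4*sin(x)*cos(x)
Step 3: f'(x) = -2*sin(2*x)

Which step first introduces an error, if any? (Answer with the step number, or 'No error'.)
Step 2

Step 2 is incorrect due to a wrong coefficient.
The step shows: -4*sin(x)*cos(x)
The correct value should be: -2*sin(x)*cos(x)

Explanation: The coefficient -2 was incorrectly written as -4: the term -2*sin(x)*cos(x) was incorrectly written as -4*sin(x)*cos(x)
The later steps are derived from this incorrect expression, so the error originates in Step 2.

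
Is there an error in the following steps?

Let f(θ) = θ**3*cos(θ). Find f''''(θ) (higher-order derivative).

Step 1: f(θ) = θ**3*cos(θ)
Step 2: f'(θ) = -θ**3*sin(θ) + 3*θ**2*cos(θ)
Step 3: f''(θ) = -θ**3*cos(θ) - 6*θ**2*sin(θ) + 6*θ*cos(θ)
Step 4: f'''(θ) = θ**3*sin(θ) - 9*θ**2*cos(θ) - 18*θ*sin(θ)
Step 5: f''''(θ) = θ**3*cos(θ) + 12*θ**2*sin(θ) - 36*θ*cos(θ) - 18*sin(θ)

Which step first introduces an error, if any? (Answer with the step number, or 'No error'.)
Step 4

Step 4 is incorrect due to a dropped term.
The step shows: θ**3*sin(θ) - 9*θ**2*cos(θ) - 18*θ*sin(θ)
The correct value should be: θ**3*sin(θ) - 9*θ**2*cos(θ) - 18*θ*sin(θ) + 6*cos(θ)

Explanation: A term was dropped: the term 6*cos(θ) was incorrectly omitted
The later steps are derived from this incorrect expression, so the error originates in Step 4.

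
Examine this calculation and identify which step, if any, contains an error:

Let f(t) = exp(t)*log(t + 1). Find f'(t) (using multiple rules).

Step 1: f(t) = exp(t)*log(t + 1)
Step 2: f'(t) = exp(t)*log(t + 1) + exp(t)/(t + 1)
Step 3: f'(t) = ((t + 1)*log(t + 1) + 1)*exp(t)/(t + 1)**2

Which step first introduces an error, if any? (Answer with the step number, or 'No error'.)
Step 3

Step 3 is incorrect due to a wrong exponent.
The step shows: ((t + 1)*log(t + 1) + 1)*exp(t)/(t + 1)**2
The correct value should be: ((t + 1)*log(t + 1) + 1)*exp(t)/(t + 1)

Explanation: The exponent -1 on t + 1 was incorrectly written as -2: the term ((t + 1)*log(t + 1) + 1)*exp(t)/(t + 1) was incorrectly written as ((t + 1)*log(t + 1) + 1)*exp(t)/(t + 1)**2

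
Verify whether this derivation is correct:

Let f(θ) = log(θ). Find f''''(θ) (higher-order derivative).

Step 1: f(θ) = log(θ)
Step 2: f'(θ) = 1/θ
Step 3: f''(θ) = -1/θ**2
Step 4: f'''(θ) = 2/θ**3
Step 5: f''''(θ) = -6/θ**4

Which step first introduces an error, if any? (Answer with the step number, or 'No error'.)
No error

All steps in this derivation are correct.
The final answer f''''(θ) = -6/θ**4 is valid.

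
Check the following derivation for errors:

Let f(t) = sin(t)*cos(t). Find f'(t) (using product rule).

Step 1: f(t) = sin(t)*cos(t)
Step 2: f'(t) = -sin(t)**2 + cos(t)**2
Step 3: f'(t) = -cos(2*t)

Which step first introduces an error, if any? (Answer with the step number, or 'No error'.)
Step 3

Step 3 is incorrect due to a sign flip.
The step shows: -cos(2*t)
The correct value should be: cos(2*t)

Explanation: The sign of the whole expression was flipped: the term cos(2*t) was incorrectly written as -cos(2*t)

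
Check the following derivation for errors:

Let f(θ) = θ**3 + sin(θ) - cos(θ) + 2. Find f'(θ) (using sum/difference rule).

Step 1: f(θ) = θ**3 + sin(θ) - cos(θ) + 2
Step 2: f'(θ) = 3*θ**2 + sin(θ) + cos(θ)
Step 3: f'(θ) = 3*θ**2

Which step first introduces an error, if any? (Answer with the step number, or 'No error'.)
Step 3

Step 3 is incorrect due to a dropped term.
The step shows: 3*θ**2
The correct value should be: 3*θ**2 + sqrt(2)*sin(θ + pi/4)

Explanation: A term was dropped: the term sqrt(2)*sin(θ + pi/4) was incorrectly omitted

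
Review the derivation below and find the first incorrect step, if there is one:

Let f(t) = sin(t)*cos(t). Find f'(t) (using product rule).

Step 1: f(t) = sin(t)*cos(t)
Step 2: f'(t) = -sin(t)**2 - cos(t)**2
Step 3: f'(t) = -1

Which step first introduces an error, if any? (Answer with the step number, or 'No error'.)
Step 2

Step 2 is incorrect due to a sign flip.
The step shows: -sin(t)**2 - cos(t)**2
The correct value should be: -sin(t)**2 + cos(t)**2

Explanation: The sign of one term was flipped: the term cos(t)**2 was incorrectly written as -cos(t)**2
The later steps are derived from this incorrect expression, so the error originates in Step 2.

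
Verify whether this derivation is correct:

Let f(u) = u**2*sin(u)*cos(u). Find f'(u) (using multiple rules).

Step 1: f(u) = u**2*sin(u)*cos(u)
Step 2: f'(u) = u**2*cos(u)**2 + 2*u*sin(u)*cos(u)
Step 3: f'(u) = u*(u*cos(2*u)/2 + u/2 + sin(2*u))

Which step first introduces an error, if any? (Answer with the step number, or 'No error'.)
Step 2

Step 2 is incorrect due to a dropped term.
The step shows: u**2*cos(u)**2 + 2*u*sin(u)*cos(u)
The correct value should be: -u**2*sin(u)**2 + u**2*cos(u)**2 + 2*u*sin(u)*cos(u)

Explanation: A term was dropped: the term -u**2*sin(u)**2 was incorrectly omitted
The later steps are derived from this incorrect expression, so the error originates in Step 2.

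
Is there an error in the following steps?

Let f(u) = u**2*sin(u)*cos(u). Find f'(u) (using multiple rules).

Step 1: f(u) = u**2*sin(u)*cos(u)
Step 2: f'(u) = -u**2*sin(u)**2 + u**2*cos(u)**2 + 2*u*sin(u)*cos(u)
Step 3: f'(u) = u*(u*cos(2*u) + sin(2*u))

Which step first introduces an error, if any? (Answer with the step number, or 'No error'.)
No error

All steps in this derivation are correct.
The final answer f'(u) = u*(u*cos(2*u) + sin(2*u)) is valid.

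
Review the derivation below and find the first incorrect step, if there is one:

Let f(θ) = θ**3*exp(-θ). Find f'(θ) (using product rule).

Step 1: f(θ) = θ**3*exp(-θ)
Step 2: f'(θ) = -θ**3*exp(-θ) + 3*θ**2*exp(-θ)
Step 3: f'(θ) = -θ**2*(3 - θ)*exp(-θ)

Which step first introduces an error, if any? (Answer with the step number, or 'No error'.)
Step 3

Step 3 is incorrect due to a sign flip.
The step shows: -θ**2*(3 - θ)*exp(-θ)
The correct value should be: θ**2*(3 - θ)*exp(-θ)

Explanation: The sign of the whole expression was flipped: the term θ**2*(3 - θ)*exp(-θ) was incorrectly written as -θ**2*(3 - θ)*exp(-θ)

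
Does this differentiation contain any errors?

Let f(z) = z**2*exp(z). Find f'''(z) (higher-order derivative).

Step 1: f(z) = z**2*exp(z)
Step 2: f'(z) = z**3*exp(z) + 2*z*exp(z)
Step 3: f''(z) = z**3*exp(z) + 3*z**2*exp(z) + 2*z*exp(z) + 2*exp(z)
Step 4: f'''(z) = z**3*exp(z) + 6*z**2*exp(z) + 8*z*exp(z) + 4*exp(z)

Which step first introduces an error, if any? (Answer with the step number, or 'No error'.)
Step 2

Step 2 is incorrect due to a wrong exponent.
The step shows: z**3*exp(z) + 2*z*exp(z)
The correct value should be: z**2*exp(z) + 2*z*exp(z)

Explanation: The exponent 2 on z was incorrectly written as 3: the term z**2*exp(z) was incorrectly written as z**3*exp(z)
The later steps are derived from this incorrect expression, so the error originates in Step 2.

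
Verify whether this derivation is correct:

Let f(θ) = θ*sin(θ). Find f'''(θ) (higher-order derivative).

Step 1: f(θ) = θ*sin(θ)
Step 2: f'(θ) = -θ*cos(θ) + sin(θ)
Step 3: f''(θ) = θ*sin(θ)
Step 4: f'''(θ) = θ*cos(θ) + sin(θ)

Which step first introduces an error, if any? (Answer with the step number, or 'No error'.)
Step 2

Step 2 is incorrect due to a sign flip.
The step shows: -θ*cos(θ) + sin(θ)
The correct value should be: θ*cos(θ) + sin(θ)

Explanation: The sign of one term was flipped: the term θ*cos(θ) was incorrectly written as -θ*cos(θ)
The later steps are derived from this incorrect expression, so the error originates in Step 2.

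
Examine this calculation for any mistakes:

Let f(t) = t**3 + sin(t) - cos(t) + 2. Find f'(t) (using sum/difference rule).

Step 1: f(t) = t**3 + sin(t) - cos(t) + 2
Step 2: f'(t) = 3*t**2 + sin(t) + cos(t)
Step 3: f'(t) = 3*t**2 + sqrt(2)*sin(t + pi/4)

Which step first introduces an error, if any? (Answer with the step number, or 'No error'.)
No error

All steps in this derivation are correct.
The final answer f'(t) = 3*t**2 + sqrt(2)*sin(t + pi/4) is valid.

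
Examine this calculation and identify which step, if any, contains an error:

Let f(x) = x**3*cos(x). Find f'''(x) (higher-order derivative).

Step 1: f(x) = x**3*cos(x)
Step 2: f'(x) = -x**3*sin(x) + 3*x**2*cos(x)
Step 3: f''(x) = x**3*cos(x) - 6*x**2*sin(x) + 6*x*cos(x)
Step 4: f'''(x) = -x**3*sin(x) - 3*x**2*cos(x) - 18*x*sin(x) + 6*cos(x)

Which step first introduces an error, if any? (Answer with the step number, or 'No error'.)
Step 3

Step 3 is incorrect due to a sign flip.
The step shows: x**3*cos(x) - 6*x**2*sin(x) + 6*x*cos(x)
The correct value should be: -x**3*cos(x) - 6*x**2*sin(x) + 6*x*cos(x)

Explanation: The sign of one term was flipped: the term -x**3*cos(x) was incorrectly written as x**3*cos(x)
The later steps are derived from this incorrect expression, so the error originates in Step 3.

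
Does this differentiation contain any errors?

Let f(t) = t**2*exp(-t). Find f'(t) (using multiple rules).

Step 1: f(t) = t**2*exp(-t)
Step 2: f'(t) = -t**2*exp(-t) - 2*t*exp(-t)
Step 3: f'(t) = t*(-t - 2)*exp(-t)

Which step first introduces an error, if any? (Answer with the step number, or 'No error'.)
Step 2

Step 2 is incorrect due to a sign flip.
The step shows: -t**2*exp(-t) - 2*t*exp(-t)
The correct value should be: -t**2*exp(-t) + 2*t*exp(-t)

Explanation: The sign of one term was flipped: the term 2*t*exp(-t) was incorrectly written as -2*t*exp(-t)
The later steps are derived from this incorrect expression, so the error originates in Step 2.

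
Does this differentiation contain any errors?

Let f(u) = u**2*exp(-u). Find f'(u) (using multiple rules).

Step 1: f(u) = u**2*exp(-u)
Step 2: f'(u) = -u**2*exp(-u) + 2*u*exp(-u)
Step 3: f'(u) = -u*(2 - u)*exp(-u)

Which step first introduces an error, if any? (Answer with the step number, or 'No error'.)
Step 3

Step 3 is incorrect due to a sign flip.
The step shows: -u*(2 - u)*exp(-u)
The correct value should be: u*(2 - u)*exp(-u)

Explanation: The sign of the whole expression was flipped: the term u*(2 - u)*exp(-u) was incorrectly written as -u*(2 - u)*exp(-u)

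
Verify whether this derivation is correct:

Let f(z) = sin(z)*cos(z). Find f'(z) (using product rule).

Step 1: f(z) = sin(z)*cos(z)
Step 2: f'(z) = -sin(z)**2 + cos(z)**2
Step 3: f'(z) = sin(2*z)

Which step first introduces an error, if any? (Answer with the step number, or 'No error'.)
Step 3

Step 3 is incorrect due to a wrong trig function.
The step shows: sin(2*z)
The correct value should be: cos(2*z)

Explanation: cos(2*z) was incorrectly written as sin(2*z): the term cos(2*z) was incorrectly written as sin(2*z)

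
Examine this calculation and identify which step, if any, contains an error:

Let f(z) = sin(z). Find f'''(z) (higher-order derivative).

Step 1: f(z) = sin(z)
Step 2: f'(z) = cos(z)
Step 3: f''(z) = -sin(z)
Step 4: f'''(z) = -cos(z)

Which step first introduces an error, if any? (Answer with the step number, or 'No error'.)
No error

All steps in this derivation are correct.
The final answer f'''(z) = -cos(z) is valid.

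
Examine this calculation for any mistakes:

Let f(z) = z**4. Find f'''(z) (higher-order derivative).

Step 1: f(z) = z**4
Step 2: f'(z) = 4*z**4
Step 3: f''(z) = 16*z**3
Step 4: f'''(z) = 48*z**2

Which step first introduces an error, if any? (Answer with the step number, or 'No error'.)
Step 2

Step 2 is incorrect due to a wrong exponent.
The step shows: 4*z**4
The correct value should be: 4*z**3

Explanation: The exponent 3 on z was incorrectly written as 4: the term 4*z**3 was incorrectly written as 4*z**4
The later steps are derived from this incorrect expression, so the error originates in Step 2.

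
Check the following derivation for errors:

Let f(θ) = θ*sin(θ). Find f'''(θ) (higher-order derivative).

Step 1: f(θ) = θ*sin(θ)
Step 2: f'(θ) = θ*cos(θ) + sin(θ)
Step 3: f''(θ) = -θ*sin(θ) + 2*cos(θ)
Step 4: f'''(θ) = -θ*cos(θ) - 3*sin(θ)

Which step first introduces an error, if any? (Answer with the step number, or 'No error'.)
No error

All steps in this derivation are correct.
The final answer f'''(θ) = -θ*cos(θ) - 3*sin(θ) is valid.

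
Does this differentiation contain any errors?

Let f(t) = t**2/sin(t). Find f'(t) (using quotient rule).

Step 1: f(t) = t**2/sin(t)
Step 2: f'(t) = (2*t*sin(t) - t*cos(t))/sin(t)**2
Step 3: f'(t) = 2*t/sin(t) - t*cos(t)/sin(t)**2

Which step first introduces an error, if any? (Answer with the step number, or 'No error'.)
Step 2

Step 2 is incorrect due to a wrong exponent.
The step shows: (2*t*sin(t) - t*cos(t))/sin(t)**2
The correct value should be: (-t**2*cos(t) + 2*t*sin(t))/sin(t)**2

Explanation: The exponent 2 on t was incorrectly written as 1: the term (-t**2*cos(t) + 2*t*sin(t))/sin(t)**2 was incorrectly written as (2*t*sin(t) - t*cos(t))/sin(t)**2
The later steps are derived from this incorrect expression, so the error originates in Step 2.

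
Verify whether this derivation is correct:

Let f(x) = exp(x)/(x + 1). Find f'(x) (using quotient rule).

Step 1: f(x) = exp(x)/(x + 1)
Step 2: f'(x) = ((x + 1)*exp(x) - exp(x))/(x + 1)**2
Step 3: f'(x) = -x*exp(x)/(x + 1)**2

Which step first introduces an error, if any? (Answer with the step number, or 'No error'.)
Step 3

Step 3 is incorrect due to a sign flip.
The step shows: -x*exp(x)/(x + 1)**2
The correct value should be: x*exp(x)/(x + 1)**2

Explanation: The sign of the whole expression was flipped: the term x*exp(x)/(x + 1)**2 was incorrectly written as -x*exp(x)/(x + 1)**2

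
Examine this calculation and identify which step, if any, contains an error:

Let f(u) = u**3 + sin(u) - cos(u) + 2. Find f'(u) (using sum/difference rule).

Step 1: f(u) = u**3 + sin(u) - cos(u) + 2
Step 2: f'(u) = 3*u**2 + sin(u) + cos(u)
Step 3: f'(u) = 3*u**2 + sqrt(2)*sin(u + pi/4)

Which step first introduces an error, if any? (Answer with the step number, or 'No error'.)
No error

All steps in this derivation are correct.
The final answer f'(u) = 3*u**2 + sqrt(2)*sin(u + pi/4) is valid.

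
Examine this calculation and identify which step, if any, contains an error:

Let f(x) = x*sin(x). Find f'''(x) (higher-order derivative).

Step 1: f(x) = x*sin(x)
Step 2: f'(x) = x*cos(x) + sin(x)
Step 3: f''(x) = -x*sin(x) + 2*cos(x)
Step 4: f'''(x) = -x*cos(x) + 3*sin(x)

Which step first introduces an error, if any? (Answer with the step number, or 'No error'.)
Step 4

Step 4 is incorrect due to a sign flip.
The step shows: -x*cos(x) + 3*sin(x)
The correct value should be: -x*cos(x) - 3*sin(x)

Explanation: The sign of one term was flipped: the term -3*sin(x) was incorrectly written as 3*sin(x)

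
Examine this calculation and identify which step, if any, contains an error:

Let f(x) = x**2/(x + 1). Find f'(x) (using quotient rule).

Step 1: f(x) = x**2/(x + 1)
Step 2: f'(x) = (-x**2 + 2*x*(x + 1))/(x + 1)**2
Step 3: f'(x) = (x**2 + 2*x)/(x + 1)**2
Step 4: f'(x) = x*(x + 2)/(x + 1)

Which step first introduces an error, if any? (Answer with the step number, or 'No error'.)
Step 4

Step 4 is incorrect due to a wrong exponent.
The step shows: x*(x + 2)/(x + 1)
The correct value should be: x*(x + 2)/(x + 1)**2

Explanation: The exponent -2 on x + 1 was incorrectly written as -1: the term x*(x + 2)/(x + 1)**2 was incorrectly written as x*(x + 2)/(x + 1)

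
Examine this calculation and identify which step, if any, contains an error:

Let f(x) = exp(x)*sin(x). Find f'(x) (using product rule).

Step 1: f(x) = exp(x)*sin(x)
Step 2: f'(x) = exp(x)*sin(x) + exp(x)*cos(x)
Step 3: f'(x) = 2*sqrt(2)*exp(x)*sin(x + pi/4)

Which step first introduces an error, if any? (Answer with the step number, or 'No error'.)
Step 3

Step 3 is incorrect due to a wrong exponent.
The step shows: 2*sqrt(2)*exp(x)*sin(x + pi/4)
The correct value should be: sqrt(2)*exp(x)*sin(x + pi/4)

Explanation: The exponent 1/2 on 2 was incorrectly written as 3/2: the term sqrt(2)*exp(x)*sin(x + pi/4) was incorrectly written as 2*sqrt(2)*exp(x)*sin(x + pi/4)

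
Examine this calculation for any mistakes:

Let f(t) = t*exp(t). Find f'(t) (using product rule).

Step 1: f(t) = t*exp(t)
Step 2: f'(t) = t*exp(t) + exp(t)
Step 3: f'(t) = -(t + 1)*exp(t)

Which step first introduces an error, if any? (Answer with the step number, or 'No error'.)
Step 3

Step 3 is incorrect due to a sign flip.
The step shows: -(t + 1)*exp(t)
The correct value should be: (t + 1)*exp(t)

Explanation: The sign of the whole expression was flipped: the term (t + 1)*exp(t) was incorrectly written as -(t + 1)*exp(t)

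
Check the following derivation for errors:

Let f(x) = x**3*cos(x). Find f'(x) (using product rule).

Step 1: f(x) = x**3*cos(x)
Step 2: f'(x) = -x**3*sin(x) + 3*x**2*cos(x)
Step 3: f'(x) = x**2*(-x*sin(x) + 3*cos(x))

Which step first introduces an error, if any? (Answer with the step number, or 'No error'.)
No error

All steps in this derivation are correct.
The final answer f'(x) = x**2*(-x*sin(x) + 3*cos(x)) is valid.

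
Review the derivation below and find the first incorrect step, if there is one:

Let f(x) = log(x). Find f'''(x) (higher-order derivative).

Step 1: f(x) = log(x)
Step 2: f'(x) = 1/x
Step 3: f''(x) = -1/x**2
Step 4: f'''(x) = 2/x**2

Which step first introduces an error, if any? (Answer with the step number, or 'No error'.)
Step 4

Step 4 is incorrect due to a wrong exponent.
The step shows: 2/x**2
The correct value should be: 2/x**3

Explanation: The exponent -3 on x was incorrectly written as -2: the term 2/x**3 was incorrectly written as 2/x**2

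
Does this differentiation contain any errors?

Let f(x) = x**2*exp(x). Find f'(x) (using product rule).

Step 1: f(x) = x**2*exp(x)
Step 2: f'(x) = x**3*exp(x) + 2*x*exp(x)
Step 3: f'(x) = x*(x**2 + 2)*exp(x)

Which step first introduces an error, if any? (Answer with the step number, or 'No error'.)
Step 2

Step 2 is incorrect due to a wrong exponent.
The step shows: x**3*exp(x) + 2*x*exp(x)
The correct value should be: x**2*exp(x) + 2*x*exp(x)

Explanation: The exponent 2 on x was incorrectly written as 3: the term x**2*exp(x) was incorrectly written as x**3*exp(x)
The later steps are derived from this incorrect expression, so the error originates in Step 2.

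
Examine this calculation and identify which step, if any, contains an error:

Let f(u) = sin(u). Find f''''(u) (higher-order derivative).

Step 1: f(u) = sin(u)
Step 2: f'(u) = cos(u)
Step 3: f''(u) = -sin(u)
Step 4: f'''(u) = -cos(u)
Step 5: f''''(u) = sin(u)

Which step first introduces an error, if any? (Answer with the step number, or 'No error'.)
No error

All steps in this derivation are correct.
The final answer f''''(u) = sin(u) is valid.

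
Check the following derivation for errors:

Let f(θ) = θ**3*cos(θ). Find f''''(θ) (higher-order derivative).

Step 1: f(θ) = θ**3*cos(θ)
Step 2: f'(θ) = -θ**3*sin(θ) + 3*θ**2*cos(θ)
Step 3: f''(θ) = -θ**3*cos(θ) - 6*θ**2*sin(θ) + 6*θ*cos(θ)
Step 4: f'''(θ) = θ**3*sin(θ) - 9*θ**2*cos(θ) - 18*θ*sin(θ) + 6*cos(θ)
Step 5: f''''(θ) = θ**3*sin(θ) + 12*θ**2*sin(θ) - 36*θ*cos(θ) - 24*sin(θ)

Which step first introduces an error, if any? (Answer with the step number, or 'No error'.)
Step 5

Step 5 is incorrect due to a wrong trig function.
The step shows: θ**3*sin(θ) + 12*θ**2*sin(θ) - 36*θ*cos(θ) - 24*sin(θ)
The correct value should be: θ**3*cos(θ) + 12*θ**2*sin(θ) - 36*θ*cos(θ) - 24*sin(θ)

Explanation: cos(θ) was incorrectly written as sin(θ): the term θ**3*cos(θ) was incorrectly written as θ**3*sin(θ)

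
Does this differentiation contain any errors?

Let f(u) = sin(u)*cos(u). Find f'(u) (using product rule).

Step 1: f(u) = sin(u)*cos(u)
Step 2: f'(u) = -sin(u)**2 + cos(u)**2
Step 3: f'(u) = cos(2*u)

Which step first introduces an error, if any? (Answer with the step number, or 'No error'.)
No error

All steps in this derivation are correct.
The final answer f'(u) = cos(2*u) is valid.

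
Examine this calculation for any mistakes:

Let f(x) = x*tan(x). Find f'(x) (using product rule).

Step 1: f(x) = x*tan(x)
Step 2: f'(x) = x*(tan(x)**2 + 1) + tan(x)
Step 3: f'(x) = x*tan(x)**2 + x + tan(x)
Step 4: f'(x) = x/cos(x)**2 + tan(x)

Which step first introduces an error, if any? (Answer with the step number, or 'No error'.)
No error

All steps in this derivation are correct.
The final answer f'(x) = x/cos(x)**2 + tan(x) is valid.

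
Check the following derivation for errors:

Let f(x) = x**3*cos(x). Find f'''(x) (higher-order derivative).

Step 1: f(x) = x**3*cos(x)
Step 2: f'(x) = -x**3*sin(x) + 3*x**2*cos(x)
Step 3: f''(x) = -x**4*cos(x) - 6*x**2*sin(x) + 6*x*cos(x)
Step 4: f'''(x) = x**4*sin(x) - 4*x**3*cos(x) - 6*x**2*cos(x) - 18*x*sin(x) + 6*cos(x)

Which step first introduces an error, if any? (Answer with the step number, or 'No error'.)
Step 3

Step 3 is incorrect due to a wrong exponent.
The step shows: -x**4*cos(x) - 6*x**2*sin(x) + 6*x*cos(x)
The correct value should be: -x**3*cos(x) - 6*x**2*sin(x) + 6*x*cos(x)

Explanation: The exponent 3 on x was incorrectly written as 4: the term -x**3*cos(x) was incorrectly written as -x**4*cos(x)
The later steps are derived from this incorrect expression, so the error originates in Step 3.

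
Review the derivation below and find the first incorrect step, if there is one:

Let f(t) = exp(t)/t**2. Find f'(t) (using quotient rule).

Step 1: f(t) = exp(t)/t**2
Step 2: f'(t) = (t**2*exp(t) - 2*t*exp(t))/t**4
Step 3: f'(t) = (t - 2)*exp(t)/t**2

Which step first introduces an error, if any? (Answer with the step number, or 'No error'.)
Step 3

Step 3 is incorrect due to a wrong exponent.
The step shows: (t - 2)*exp(t)/t**2
The correct value should be: (t - 2)*exp(t)/t**3

Explanation: The exponent -3 on t was incorrectly written as -2: the term (t - 2)*exp(t)/t**3 was incorrectly written as (t - 2)*exp(t)/t**2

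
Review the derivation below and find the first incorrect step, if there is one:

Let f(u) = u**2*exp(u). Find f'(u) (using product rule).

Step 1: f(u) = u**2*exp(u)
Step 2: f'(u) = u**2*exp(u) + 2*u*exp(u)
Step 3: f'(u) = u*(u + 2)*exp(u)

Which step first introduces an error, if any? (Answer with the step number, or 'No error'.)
No error

All steps in this derivation are correct.
The final answer f'(u) = u*(u + 2)*exp(u) is valid.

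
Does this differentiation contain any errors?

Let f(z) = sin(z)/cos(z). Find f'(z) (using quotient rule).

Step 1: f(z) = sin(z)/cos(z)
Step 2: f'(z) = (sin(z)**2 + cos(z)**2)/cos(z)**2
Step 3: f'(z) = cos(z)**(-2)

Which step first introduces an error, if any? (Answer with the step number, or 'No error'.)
No error

All steps in this derivation are correct.
The final answer f'(z) = cos(z)**(-2) is valid.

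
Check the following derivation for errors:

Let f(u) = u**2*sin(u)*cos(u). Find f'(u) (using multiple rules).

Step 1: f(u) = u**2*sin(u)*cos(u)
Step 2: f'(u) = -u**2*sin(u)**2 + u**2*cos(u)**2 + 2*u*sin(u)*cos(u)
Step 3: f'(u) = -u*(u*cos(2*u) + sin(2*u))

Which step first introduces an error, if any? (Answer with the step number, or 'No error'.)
Step 3

Step 3 is incorrect due to a sign flip.
The step shows: -u*(u*cos(2*u) + sin(2*u))
The correct value should be: u*(u*cos(2*u) + sin(2*u))

Explanation: The sign of the whole expression was flipped: the term u*(u*cos(2*u) + sin(2*u)) was incorrectly written as -u*(u*cos(2*u) + sin(2*u))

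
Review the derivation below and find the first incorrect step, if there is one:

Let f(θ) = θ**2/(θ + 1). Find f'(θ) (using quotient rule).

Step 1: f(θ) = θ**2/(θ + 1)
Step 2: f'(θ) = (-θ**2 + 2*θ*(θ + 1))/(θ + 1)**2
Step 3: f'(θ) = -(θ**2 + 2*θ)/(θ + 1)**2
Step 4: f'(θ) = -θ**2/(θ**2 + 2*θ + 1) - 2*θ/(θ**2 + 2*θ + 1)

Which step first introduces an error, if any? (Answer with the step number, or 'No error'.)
Step 3

Step 3 is incorrect due to a sign flip.
The step shows: -(θ**2 + 2*θ)/(θ + 1)**2
The correct value should be: (θ**2 + 2*θ)/(θ + 1)**2

Explanation: The sign of the whole expression was flipped: the term (θ**2 + 2*θ)/(θ + 1)**2 was incorrectly written as -(θ**2 + 2*θ)/(θ + 1)**2
The later steps are derived from this incorrect expression, so the error originates in Step 3.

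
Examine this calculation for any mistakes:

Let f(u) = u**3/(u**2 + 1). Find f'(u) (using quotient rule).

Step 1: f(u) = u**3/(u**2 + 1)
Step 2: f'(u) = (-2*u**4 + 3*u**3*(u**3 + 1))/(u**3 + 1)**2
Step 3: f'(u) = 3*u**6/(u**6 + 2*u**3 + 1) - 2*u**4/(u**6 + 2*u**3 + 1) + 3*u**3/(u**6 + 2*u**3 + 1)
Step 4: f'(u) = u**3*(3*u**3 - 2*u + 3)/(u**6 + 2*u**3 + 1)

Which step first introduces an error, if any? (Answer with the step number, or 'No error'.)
Step 2

Step 2 is incorrect due to a wrong exponent.
The step shows: (-2*u**4 + 3*u**3*(u**3 + 1))/(u**3 + 1)**2
The correct value should be: (-2*u**4 + 3*u**2*(u**2 + 1))/(u**2 + 1)**2

Explanation: The exponent 2 on u was incorrectly written as 3: the term (-2*u**4 + 3*u**2*(u**2 + 1))/(u**2 + 1)**2 was incorrectly written as (-2*u**4 + 3*u**3*(u**3 + 1))/(u**3 + 1)**2
The later steps are derived from this incorrect expression, so the error originates in Step 2.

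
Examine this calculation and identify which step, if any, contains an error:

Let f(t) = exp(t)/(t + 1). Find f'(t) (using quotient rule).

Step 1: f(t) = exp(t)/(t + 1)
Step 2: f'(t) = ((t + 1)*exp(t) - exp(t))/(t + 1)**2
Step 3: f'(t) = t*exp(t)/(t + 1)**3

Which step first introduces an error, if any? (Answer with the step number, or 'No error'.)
Step 3

Step 3 is incorrect due to a wrong exponent.
The step shows: t*exp(t)/(t + 1)**3
The correct value should be: t*exp(t)/(t + 1)**2

Explanation: The exponent -2 on t + 1 was incorrectly written as -3: the term t*exp(t)/(t + 1)**2 was incorrectly written as t*exp(t)/(t + 1)**3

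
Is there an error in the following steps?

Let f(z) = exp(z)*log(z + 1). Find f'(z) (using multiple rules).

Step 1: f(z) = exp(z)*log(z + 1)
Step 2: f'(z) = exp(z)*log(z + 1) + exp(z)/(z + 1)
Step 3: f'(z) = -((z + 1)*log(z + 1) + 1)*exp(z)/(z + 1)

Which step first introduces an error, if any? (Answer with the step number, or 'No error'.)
Step 3

Step 3 is incorrect due to a sign flip.
The step shows: -((z + 1)*log(z + 1) + 1)*exp(z)/(z + 1)
The correct value should be: ((z + 1)*log(z + 1) + 1)*exp(z)/(z + 1)

Explanation: The sign of the whole expression was flipped: the term ((z + 1)*log(z + 1) + 1)*exp(z)/(z + 1) was incorrectly written as -((z + 1)*log(z + 1) + 1)*exp(z)/(z + 1)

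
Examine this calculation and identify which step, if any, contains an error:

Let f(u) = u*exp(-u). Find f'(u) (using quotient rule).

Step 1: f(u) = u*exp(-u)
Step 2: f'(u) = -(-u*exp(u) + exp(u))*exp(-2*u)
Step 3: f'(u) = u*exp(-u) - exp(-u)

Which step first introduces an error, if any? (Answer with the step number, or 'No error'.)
Step 2

Step 2 is incorrect due to a sign flip.
The step shows: -(-u*exp(u) + exp(u))*exp(-2*u)
The correct value should be: (-u*exp(u) + exp(u))*exp(-2*u)

Explanation: The sign of the whole expression was flipped: the term (-u*exp(u) + exp(u))*exp(-2*u) was incorrectly written as -(-u*exp(u) + exp(u))*exp(-2*u)
The later steps are derived from this incorrect expression, so the error originates in Step 2.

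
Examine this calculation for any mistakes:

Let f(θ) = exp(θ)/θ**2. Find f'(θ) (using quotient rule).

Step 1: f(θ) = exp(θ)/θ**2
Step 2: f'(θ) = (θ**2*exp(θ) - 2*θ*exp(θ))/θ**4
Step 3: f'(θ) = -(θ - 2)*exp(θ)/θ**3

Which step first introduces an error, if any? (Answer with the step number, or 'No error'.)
Step 3

Step 3 is incorrect due to a sign flip.
The step shows: -(θ - 2)*exp(θ)/θ**3
The correct value should be: (θ - 2)*exp(θ)/θ**3

Explanation: The sign of the whole expression was flipped: the term (θ - 2)*exp(θ)/θ**3 was incorrectly written as -(θ - 2)*exp(θ)/θ**3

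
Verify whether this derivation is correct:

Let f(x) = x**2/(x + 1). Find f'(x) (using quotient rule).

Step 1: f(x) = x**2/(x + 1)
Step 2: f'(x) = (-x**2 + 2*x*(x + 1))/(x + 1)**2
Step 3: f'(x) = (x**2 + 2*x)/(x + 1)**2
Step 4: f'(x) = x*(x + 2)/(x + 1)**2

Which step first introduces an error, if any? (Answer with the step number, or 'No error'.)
No error

All steps in this derivation are correct.
The final answer f'(x) = x*(x + 2)/(x + 1)**2 is valid.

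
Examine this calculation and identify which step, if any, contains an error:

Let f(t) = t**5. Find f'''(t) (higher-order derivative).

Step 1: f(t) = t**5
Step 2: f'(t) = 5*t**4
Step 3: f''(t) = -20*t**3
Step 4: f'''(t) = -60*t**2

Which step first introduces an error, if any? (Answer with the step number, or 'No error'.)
Step 3

Step 3 is incorrect due to a sign flip.
The step shows: -20*t**3
The correct value should be: 20*t**3

Explanation: The sign of the whole expression was flipped: the term 20*t**3 was incorrectly written as -20*t**3
The later steps are derived from this incorrect expression, so the error originates in Step 3.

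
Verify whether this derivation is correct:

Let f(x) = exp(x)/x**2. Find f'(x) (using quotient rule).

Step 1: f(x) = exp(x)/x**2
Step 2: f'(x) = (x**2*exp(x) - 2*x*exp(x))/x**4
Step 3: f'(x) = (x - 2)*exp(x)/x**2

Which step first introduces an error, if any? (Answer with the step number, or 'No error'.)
Step 3

Step 3 is incorrect due to a wrong exponent.
The step shows: (x - 2)*exp(x)/x**2
The correct value should be: (x - 2)*exp(x)/x**3

Explanation: The exponent -3 on x was incorrectly written as -2: the term (x - 2)*exp(x)/x**3 was incorrectly written as (x - 2)*exp(x)/x**2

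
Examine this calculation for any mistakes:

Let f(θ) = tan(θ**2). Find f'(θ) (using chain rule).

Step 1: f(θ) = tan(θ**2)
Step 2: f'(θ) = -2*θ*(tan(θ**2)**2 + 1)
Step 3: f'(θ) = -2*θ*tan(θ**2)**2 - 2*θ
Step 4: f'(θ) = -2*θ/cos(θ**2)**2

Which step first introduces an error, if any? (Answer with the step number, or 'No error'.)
Step 2

Step 2 is incorrect due to a sign flip.
The step shows: -2*θ*(tan(θ**2)**2 + 1)
The correct value should be: 2*θ*(tan(θ**2)**2 + 1)

Explanation: The sign of the whole expression was flipped: the term 2*θ*(tan(θ**2)**2 + 1) was incorrectly written as -2*θ*(tan(θ**2)**2 + 1)
The later steps are derived from this incorrect expression, so the error originates in Step 2.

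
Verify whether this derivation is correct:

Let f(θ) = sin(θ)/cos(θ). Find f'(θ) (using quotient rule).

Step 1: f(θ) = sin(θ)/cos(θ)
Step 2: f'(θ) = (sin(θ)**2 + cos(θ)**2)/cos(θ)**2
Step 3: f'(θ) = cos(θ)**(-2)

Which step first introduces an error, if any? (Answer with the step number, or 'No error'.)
No error

All steps in this derivation are correct.
The final answer f'(θ) = cos(θ)**(-2) is valid.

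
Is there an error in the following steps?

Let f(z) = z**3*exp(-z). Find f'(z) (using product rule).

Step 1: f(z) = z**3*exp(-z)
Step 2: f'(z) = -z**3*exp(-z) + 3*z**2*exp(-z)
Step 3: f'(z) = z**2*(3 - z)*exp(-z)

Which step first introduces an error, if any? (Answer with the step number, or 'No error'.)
No error

All steps in this derivation are correct.
The final answer f'(z) = z**2*(3 - z)*exp(-z) is valid.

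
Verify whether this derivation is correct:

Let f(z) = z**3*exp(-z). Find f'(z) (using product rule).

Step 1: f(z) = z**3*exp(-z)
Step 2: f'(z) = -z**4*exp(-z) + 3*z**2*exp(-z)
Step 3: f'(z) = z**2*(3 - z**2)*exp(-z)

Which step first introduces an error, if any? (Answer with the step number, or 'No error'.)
Step 2

Step 2 is incorrect due to a wrong exponent.
The step shows: -z**4*exp(-z) + 3*z**2*exp(-z)
The correct value should be: -z**3*exp(-z) + 3*z**2*exp(-z)

Explanation: The exponent 3 on z was incorrectly written as 4: the term -z**3*exp(-z) was incorrectly written as -z**4*exp(-z)
The later steps are derived from this incorrect expression, so the error originates in Step 2.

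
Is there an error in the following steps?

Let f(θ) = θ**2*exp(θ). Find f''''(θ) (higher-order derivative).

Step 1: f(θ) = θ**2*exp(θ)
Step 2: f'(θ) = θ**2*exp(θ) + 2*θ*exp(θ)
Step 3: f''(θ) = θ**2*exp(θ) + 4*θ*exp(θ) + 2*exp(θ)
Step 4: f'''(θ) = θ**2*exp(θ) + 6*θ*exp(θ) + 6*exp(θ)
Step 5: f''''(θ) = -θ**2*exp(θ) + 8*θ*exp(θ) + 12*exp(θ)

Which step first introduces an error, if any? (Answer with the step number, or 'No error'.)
Step 5

Step 5 is incorrect due to a sign flip.
The step shows: -θ**2*exp(θ) + 8*θ*exp(θ) + 12*exp(θ)
The correct value should be: θ**2*exp(θ) + 8*θ*exp(θ) + 12*exp(θ)

Explanation: The sign of one term was flipped: the term θ**2*exp(θ) was incorrectly written as -θ**2*exp(θ)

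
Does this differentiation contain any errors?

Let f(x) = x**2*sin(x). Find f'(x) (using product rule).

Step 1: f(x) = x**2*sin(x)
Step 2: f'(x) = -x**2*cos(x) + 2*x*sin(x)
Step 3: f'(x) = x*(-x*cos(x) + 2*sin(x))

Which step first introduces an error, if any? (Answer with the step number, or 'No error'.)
Step 2

Step 2 is incorrect due to a sign flip.
The step shows: -x**2*cos(x) + 2*x*sin(x)
The correct value should be: x**2*cos(x) + 2*x*sin(x)

Explanation: The sign of one term was flipped: the term x**2*cos(x) was incorrectly written as -x**2*cos(x)
The later steps are derived from this incorrect expression, so the error originates in Step 2.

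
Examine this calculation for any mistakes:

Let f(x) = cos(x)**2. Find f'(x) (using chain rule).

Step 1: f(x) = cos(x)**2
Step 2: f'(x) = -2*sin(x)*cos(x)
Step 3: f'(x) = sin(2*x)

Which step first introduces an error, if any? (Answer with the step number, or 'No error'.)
Step 3

Step 3 is incorrect due to a sign flip.
The step shows: sin(2*x)
The correct value should be: -sin(2*x)

Explanation: The sign of the whole expression was flipped: the term -sin(2*x) was incorrectly written as sin(2*x)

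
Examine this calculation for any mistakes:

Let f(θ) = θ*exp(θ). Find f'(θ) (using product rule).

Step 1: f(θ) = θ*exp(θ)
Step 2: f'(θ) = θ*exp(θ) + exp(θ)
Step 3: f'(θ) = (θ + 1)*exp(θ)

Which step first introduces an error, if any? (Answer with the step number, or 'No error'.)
No error

All steps in this derivation are correct.
The final answer f'(θ) = (θ + 1)*exp(θ) is valid.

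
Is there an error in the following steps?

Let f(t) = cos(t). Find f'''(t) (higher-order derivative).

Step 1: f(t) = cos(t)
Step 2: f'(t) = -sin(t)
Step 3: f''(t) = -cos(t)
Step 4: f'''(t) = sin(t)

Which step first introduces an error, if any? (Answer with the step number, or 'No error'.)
No error

All steps in this derivation are correct.
The final answer f'''(t) = sin(t) is valid.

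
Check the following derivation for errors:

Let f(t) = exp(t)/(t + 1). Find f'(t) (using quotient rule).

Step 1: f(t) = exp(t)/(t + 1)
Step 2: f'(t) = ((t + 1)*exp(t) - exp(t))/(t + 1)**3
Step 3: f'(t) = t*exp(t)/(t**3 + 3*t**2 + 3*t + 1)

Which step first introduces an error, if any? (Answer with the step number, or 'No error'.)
Step 2

Step 2 is incorrect due to a wrong exponent.
The step shows: ((t + 1)*exp(t) - exp(t))/(t + 1)**3
The correct value should be: ((t + 1)*exp(t) - exp(t))/(t + 1)**2

Explanation: The exponent -2 on t + 1 was incorrectly written as -3: the term ((t + 1)*exp(t) - exp(t))/(t + 1)**2 was incorrectly written as ((t + 1)*exp(t) - exp(t))/(t + 1)**3
The later steps are derived from this incorrect expression, so the error originates in Step 2.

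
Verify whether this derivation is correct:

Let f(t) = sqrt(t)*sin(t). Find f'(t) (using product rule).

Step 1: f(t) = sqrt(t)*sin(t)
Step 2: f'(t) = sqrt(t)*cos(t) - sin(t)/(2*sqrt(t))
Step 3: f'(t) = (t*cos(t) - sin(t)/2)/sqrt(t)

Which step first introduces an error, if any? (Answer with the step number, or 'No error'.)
Step 2

Step 2 is incorrect due to a sign flip.
The step shows: sqrt(t)*cos(t) - sin(t)/(2*sqrt(t))
The correct value should be: sqrt(t)*cos(t) + sin(t)/(2*sqrt(t))

Explanation: The sign of one term was flipped: the term sin(t)/(2*sqrt(t)) was incorrectly written as -sin(t)/(2*sqrt(t))
The later steps are derived from this incorrect expression, so the error originates in Step 2.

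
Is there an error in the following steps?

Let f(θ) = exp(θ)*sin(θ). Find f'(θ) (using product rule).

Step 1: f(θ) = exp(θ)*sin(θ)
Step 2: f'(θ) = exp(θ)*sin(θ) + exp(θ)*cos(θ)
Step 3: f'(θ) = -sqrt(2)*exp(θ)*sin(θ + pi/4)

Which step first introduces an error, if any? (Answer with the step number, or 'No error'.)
Step 3

Step 3 is incorrect due to a sign flip.
The step shows: -sqrt(2)*exp(θ)*sin(θ + pi/4)
The correct value should be: sqrt(2)*exp(θ)*sin(θ + pi/4)

Explanation: The sign of the whole expression was flipped: the term sqrt(2)*exp(θ)*sin(θ + pi/4) was incorrectly written as -sqrt(2)*exp(θ)*sin(θ + pi/4)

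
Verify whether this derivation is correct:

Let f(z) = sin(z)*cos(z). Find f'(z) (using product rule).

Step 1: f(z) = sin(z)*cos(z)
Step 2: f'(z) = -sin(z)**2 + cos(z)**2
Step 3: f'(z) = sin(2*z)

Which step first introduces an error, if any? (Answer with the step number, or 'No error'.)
Step 3

Step 3 is incorrect due to a wrong trig function.
The step shows: sin(2*z)
The correct value should be: cos(2*z)

Explanation: cos(2*z) was incorrectly written as sin(2*z): the term cos(2*z) was incorrectly written as sin(2*z)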